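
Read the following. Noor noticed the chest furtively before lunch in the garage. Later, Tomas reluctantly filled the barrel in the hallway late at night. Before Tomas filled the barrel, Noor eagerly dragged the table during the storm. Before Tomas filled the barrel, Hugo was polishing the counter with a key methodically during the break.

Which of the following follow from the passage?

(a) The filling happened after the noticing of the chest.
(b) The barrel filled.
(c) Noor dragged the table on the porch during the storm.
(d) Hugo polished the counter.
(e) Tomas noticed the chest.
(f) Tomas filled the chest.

(a), (b), (d)

(a) Entailed — the narrative places the noticing before the filling.
(b) Entailed — 'Tomas filled the barrel' is causative; it entails the inchoative 'the barrel filled'.
(c) Not entailed — 'on the porch' adds information not in the original event.
(d) Entailed — 'polish' is an activity; 'was polishing' entails that some polishing happened, so 'polished' holds.
(e) Not entailed — the passage has Noor noticing the chest, not Tomas.
(f) Not entailed — Tomas filled the barrel, not the chest; the chest belongs to the noticing event.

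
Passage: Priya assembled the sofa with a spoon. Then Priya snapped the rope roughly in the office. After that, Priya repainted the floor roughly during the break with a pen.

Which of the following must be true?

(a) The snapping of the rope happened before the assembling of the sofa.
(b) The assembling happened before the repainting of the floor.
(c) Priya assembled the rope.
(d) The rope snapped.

(b), (d)

(a) Not entailed — the narrative places the assembling before the snapping, not after.
(b) Entailed — the narrative places the assembling before the repainting.
(c) Not entailed — Priya assembled the sofa, not the rope; the rope belongs to the snapping event.
(d) Entailed — 'Priya snapped the rope' is causative; it entails the inchoative 'the rope snapped'.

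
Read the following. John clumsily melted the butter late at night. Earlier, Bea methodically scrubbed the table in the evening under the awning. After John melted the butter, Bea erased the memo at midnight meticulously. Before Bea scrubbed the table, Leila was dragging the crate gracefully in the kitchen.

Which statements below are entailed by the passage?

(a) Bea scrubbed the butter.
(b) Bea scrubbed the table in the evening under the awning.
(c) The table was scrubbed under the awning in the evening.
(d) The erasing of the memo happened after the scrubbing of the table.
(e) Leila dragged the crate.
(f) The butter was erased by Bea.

(b), (c), (d), (e)

(a) Not entailed — Bea scrubbed the table, not the butter; the butter belongs to the melting event.
(b) Entailed — this follows by dropping conjuncts from the scrubbing event's description.
(c) Entailed — this follows by dropping conjuncts from the scrubbing event's description.
(d) Entailed — the narrative places the scrubbing before the erasing.
(e) Entailed — 'drag' is an activity; 'was dragging' entails that some dragging happened, so 'dragged' holds.
(f) Not entailed — Bea erased the memo, not the butter; the butter belongs to the melting event.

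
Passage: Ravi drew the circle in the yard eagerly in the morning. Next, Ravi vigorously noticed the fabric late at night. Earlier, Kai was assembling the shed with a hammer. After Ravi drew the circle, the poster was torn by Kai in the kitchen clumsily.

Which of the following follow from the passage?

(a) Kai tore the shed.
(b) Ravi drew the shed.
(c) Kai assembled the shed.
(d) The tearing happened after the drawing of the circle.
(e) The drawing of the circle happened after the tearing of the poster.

(a) Not entailed — Kai tore the poster, not the shed; the shed belongs to the assembling event.
(b) Not entailed — Ravi drew the circle, not the shed; the shed belongs to the assembling event.
(c) Not entailed — 'was assembling' is progressive on an accomplishment; it does not entail the completed 'assembled'.
(d) Entailed — the narrative places the drawing before the tearing.
(e) Not entailed — the narrative places the drawing before the tearing, not after.

(d)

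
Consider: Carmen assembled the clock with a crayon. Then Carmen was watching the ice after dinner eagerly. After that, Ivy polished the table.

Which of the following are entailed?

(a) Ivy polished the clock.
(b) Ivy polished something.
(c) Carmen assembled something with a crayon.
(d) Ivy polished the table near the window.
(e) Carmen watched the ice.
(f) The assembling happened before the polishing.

(a) Not entailed — Ivy polished the table, not the clock; the clock belongs to the assembling event.
(b) Entailed — the original entails any weakening of itself; this just generalizes the patient.
(c) Entailed — every conjunct here is already in the original assembling event.
(d) Not entailed — 'near the window' adds information not in the original event.
(e) Entailed — 'watch' is an activity; 'was watching' entails that some watching happened, so 'watched' holds.
(f) Entailed — the narrative places the assembling before the polishing.

(b), (c), (e), (f)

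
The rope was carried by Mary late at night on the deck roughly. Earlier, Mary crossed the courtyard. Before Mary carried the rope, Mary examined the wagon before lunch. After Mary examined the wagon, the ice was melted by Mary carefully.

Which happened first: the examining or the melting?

the examining

The connectives place the examining before the melting.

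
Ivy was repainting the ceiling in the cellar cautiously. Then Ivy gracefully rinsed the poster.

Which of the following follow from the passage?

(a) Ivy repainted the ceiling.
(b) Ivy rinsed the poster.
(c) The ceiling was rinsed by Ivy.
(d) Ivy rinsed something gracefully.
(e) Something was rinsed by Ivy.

(b), (d), (e)

(a) Not entailed — 'was repainting' is progressive on an accomplishment; it does not entail the completed 'repainted'.
(b) Entailed — this follows by dropping conjuncts from the rinsing event's description.
(c) Not entailed — Ivy rinsed the poster, not the ceiling; the ceiling belongs to the repainting event.
(d) Entailed — the original entails any weakening of itself; this just generalizes the patient.
(e) Entailed — every conjunct here is already in the original rinsing event.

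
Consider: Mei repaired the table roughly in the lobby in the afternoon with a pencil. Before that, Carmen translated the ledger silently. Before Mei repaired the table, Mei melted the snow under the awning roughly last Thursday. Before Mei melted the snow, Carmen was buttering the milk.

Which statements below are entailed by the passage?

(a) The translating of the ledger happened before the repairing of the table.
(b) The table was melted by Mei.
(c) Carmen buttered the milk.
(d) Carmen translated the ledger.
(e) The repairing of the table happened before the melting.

(a) Entailed — the narrative places the translating before the repairing.
(b) Not entailed — Mei melted the snow, not the table; the table belongs to the repairing event.
(c) Not entailed — 'was buttering' is progressive on an accomplishment; it does not entail the completed 'buttered'.
(d) Entailed — the original entails any weakening of itself; this just drops 'silently'.
(e) Not entailed — the narrative places the melting before the repairing, not after.

(a), (d)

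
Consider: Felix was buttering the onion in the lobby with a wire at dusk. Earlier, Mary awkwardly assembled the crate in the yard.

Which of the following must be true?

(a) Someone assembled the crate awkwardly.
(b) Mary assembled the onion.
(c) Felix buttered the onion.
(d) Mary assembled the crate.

(a), (d)

(a) Entailed — the original entails any weakening of itself; this just drops 'in the yard' and generalizes the agent.
(b) Not entailed — Mary assembled the crate, not the onion; the onion belongs to the buttering event.
(c) Not entailed — 'was buttering' is progressive on an accomplishment; it does not entail the completed 'buttered'.
(d) Entailed — this follows by dropping conjuncts from the assembling event's description.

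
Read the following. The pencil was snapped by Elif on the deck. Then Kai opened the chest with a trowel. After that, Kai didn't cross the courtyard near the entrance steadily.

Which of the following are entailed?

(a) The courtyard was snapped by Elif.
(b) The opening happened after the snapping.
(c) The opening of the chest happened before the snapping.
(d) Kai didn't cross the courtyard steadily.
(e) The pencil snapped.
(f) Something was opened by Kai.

(b), (e), (f)

(a) Not entailed — Elif snapped the pencil, not the courtyard; the courtyard belongs to the crossing event.
(b) Entailed — the narrative places the snapping before the opening.
(c) Not entailed — the narrative places the snapping before the opening, not after.
(d) Not entailed — dropping 'near the entrance' under negation is not valid — the original leaves open that Kai crossed the courtyard some other way.
(e) Entailed — 'Elif snapped the pencil' is causative; it entails the inchoative 'the pencil snapped'.
(f) Entailed — the original entails any weakening of itself; this just drops 'with a trowel' and generalizes the patient.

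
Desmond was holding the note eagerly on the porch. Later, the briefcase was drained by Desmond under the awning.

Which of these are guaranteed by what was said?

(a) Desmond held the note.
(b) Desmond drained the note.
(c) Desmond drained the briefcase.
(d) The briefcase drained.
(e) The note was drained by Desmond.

(a), (c), (d)

(a) Entailed — 'hold' is an activity; 'was holding' entails that some holding happened, so 'held' holds.
(b) Not entailed — Desmond drained the briefcase, not the note; the note belongs to the holding event.
(c) Entailed — the original entails any weakening of itself; this just drops 'under the awning'.
(d) Entailed — 'Desmond drained the briefcase' is causative; it entails the inchoative 'the briefcase drained'.
(e) Not entailed — Desmond drained the briefcase, not the note; the note belongs to the holding event.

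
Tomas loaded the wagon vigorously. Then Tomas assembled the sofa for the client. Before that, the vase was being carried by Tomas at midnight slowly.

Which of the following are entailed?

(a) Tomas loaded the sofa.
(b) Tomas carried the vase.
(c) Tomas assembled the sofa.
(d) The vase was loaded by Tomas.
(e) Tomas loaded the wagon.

(b), (c), (e)

(a) Not entailed — Tomas loaded the wagon, not the sofa; the sofa belongs to the assembling event.
(b) Entailed — 'carry' is an activity; 'was carrying' entails that some carrying happened, so 'carried' holds.
(c) Entailed — dropping 'for the client' leaves a sub-description the original still satisfies.
(d) Not entailed — Tomas loaded the wagon, not the vase; the vase belongs to the carrying event.
(e) Entailed — this follows by dropping conjuncts from the loading event's description.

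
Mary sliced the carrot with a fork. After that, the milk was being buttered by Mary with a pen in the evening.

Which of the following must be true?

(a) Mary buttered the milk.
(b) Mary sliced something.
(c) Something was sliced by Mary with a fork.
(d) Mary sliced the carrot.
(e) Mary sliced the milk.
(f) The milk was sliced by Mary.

(b), (c), (d)

(a) Not entailed — 'was buttering' is progressive on an accomplishment; it does not entail the completed 'buttered'.
(b) Entailed — the original entails any weakening of itself; this just drops 'with a fork' and generalizes the patient.
(c) Entailed — this follows by dropping conjuncts from the slicing event's description.
(d) Entailed — every conjunct here is already in the original slicing event.
(e) Not entailed — Mary sliced the carrot, not the milk; the milk belongs to the buttering event.
(f) Not entailed — Mary sliced the carrot, not the milk; the milk belongs to the buttering event.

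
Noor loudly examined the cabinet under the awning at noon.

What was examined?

'the cabinet' marks the patient of the examining event.

the cabinet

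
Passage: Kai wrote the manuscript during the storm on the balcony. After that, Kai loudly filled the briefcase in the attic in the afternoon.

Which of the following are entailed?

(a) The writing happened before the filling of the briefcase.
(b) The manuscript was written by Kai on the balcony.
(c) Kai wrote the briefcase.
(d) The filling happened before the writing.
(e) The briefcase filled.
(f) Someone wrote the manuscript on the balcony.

(a) Entailed — the narrative places the writing before the filling.
(b) Entailed — dropping 'during the storm' leaves a sub-description the original still satisfies.
(c) Not entailed — Kai wrote the manuscript, not the briefcase; the briefcase belongs to the filling event.
(d) Not entailed — the narrative places the writing before the filling, not after.
(e) Entailed — 'Kai filled the briefcase' is causative; it entails the inchoative 'the briefcase filled'.
(f) Entailed — every conjunct here is already in the original writing event.

(a), (b), (e), (f)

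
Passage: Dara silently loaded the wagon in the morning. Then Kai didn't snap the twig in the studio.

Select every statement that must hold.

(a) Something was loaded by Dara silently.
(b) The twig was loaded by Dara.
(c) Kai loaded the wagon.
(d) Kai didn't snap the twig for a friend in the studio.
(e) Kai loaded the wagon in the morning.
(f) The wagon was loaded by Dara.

(a) Entailed — every conjunct here is already in the original loading event.
(b) Not entailed — Dara loaded the wagon, not the twig; the twig belongs to the snapping event.
(c) Not entailed — the passage has Dara loading the wagon, not Kai.
(d) Entailed — under negation, adding a further restriction is entailed: if no such snapping event occurred, none occurred for a friend either.
(e) Not entailed — the passage has Dara loading the wagon, not Kai.
(f) Entailed — dropping 'in the morning', 'silently' leaves a sub-description the original still satisfies.

(a), (d), (f)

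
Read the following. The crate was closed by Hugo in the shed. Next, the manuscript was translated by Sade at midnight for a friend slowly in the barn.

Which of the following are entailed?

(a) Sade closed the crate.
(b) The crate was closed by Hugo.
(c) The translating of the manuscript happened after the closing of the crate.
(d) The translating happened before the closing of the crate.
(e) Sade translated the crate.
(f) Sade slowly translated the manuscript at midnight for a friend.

(a) Not entailed — the passage has Hugo closing the crate, not Sade.
(b) Entailed — every conjunct here is already in the original closing event.
(c) Entailed — the narrative places the closing before the translating.
(d) Not entailed — the narrative places the closing before the translating, not after.
(e) Not entailed — Sade translated the manuscript, not the crate; the crate belongs to the closing event.
(f) Entailed — every conjunct here is already in the original translating event.

(b), (c), (f)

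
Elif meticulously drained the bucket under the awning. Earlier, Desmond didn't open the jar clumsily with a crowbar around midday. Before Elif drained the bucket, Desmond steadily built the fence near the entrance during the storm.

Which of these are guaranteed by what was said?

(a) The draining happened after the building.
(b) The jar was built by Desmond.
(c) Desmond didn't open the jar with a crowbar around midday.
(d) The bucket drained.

(a) Entailed — the narrative places the building before the draining.
(b) Not entailed — Desmond built the fence, not the jar; the jar belongs to the opening event.
(c) Not entailed — dropping 'clumsily' under negation is not valid — the original leaves open that Desmond opened the jar some other way.
(d) Entailed — 'Elif drained the bucket' is causative; it entails the inchoative 'the bucket drained'.

(a), (d)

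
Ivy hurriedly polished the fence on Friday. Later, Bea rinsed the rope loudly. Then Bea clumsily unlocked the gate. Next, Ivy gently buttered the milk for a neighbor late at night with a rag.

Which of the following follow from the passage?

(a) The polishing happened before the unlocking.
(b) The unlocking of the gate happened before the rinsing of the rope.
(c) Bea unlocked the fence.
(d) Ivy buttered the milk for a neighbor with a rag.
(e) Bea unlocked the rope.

(a) Entailed — the narrative places the polishing before the unlocking.
(b) Not entailed — the narrative places the rinsing before the unlocking, not after.
(c) Not entailed — Bea unlocked the gate, not the fence; the fence belongs to the polishing event.
(d) Entailed — dropping 'gently', 'late at night' leaves a sub-description the original still satisfies.
(e) Not entailed — Bea unlocked the gate, not the rope; the rope belongs to the rinsing event.

(a), (d)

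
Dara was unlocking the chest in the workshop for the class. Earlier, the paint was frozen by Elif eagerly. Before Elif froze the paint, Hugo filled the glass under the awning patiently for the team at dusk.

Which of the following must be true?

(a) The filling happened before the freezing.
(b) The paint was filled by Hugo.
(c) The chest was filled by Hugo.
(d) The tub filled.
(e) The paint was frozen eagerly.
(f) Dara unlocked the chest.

(a), (e)

(a) Entailed — the narrative places the filling before the freezing.
(b) Not entailed — Hugo filled the glass, not the paint; the paint belongs to the freezing event.
(c) Not entailed — Hugo filled the glass, not the chest; the chest belongs to the unlocking event.
(d) Not entailed — the glass is what filled, not the tub.
(e) Entailed — every conjunct here is already in the original freezing event.
(f) Not entailed — 'was unlocking' is progressive on an accomplishment; it does not entail the completed 'unlocked'.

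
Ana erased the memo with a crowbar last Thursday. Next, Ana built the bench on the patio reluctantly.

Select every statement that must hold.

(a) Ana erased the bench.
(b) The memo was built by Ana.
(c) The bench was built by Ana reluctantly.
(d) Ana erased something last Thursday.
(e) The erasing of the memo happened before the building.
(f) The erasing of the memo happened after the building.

(a) Not entailed — Ana erased the memo, not the bench; the bench belongs to the building event.
(b) Not entailed — Ana built the bench, not the memo; the memo belongs to the erasing event.
(c) Entailed — every conjunct here is already in the original building event.
(d) Entailed — every conjunct here is already in the original erasing event.
(e) Entailed — the narrative places the erasing before the building.
(f) Not entailed — the narrative places the erasing before the building, not after.

(c), (d), (e)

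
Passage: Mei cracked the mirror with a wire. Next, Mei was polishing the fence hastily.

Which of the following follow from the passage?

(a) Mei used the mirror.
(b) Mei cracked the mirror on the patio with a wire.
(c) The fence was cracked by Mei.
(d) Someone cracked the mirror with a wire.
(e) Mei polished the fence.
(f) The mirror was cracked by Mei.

(d), (e), (f)

(a) Not entailed — the mirror is the patient, not an instrument — Mei used a wire.
(b) Not entailed — 'on the patio' adds information not in the original event.
(c) Not entailed — Mei cracked the mirror, not the fence; the fence belongs to the polishing event.
(d) Entailed — the original entails any weakening of itself; this just generalizes the agent.
(e) Entailed — 'polish' is an activity; 'was polishing' entails that some polishing happened, so 'polished' holds.
(f) Entailed — every conjunct here is already in the original cracking event.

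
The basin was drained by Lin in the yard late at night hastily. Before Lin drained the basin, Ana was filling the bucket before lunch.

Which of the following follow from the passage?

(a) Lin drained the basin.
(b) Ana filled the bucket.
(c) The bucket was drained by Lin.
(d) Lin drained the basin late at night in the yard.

(a) Entailed — the original entails any weakening of itself; this just drops 'hastily', 'late at night', 'in the yard'.
(b) Not entailed — 'was filling' is progressive on an accomplishment; it does not entail the completed 'filled'.
(c) Not entailed — Lin drained the basin, not the bucket; the bucket belongs to the filling event.
(d) Entailed — dropping 'hastily' leaves a sub-description the original still satisfies.

(a), (d)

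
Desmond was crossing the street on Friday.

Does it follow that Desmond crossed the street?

no

'was crossing' is progressive; for an accomplishment like 'cross the street', it doesn't entail completion.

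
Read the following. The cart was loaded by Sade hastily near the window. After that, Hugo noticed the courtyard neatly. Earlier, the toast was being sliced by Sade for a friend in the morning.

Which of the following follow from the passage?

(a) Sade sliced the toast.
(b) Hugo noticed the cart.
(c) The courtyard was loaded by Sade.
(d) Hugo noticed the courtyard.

(d)

(a) Not entailed — 'was slicing' is progressive on an accomplishment; it does not entail the completed 'sliced'.
(b) Not entailed — Hugo noticed the courtyard, not the cart; the cart belongs to the loading event.
(c) Not entailed — Sade loaded the cart, not the courtyard; the courtyard belongs to the noticing event.
(d) Entailed — the original entails any weakening of itself; this just drops 'neatly'.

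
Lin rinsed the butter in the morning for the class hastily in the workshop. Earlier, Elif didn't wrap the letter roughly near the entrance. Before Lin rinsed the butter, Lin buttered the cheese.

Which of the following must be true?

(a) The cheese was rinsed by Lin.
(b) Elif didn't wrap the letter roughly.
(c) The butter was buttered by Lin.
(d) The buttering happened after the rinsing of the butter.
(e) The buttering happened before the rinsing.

(a) Not entailed — Lin rinsed the butter, not the cheese; the cheese belongs to the buttering event.
(b) Not entailed — dropping 'near the entrance' under negation is not valid — the original leaves open that Elif wrapped the letter some other way.
(c) Not entailed — Lin buttered the cheese, not the butter; the butter belongs to the rinsing event.
(d) Not entailed — the narrative places the buttering before the rinsing, not after.
(e) Entailed — the narrative places the buttering before the rinsing.

(e)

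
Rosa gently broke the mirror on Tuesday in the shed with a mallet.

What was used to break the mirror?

a mallet

'with a mallet' marks the instrument of the breaking event.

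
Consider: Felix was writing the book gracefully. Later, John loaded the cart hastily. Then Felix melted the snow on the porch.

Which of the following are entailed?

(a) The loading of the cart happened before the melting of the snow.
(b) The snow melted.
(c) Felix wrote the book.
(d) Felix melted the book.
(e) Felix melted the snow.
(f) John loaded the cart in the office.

(a) Entailed — the narrative places the loading before the melting.
(b) Entailed — 'Felix melted the snow' is causative; it entails the inchoative 'the snow melted'.
(c) Not entailed — 'was writing' is progressive on an accomplishment; it does not entail the completed 'wrote'.
(d) Not entailed — Felix melted the snow, not the book; the book belongs to the writing event.
(e) Entailed — every conjunct here is already in the original melting event.
(f) Not entailed — 'in the office' adds information not in the original event.

(a), (b), (e)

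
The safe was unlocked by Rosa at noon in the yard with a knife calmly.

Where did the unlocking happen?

'in the yard' marks the location of the unlocking event.

in the yard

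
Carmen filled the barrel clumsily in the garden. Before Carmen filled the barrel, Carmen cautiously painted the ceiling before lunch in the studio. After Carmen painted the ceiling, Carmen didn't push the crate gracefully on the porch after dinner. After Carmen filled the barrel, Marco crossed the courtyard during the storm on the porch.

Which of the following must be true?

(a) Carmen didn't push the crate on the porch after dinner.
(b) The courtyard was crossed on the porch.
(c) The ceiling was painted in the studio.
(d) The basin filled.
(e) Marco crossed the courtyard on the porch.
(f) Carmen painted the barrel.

(b), (c), (e)

(a) Not entailed — dropping 'gracefully' under negation is not valid — the original leaves open that Carmen pushed the crate some other way.
(b) Entailed — every conjunct here is already in the original crossing event.
(c) Entailed — dropping 'cautiously', 'before lunch' and generalizing the agent leaves a sub-description the original still satisfies.
(d) Not entailed — the barrel is what filled, not the basin.
(e) Entailed — every conjunct here is already in the original crossing event.
(f) Not entailed — Carmen painted the ceiling, not the barrel; the barrel belongs to the filling event.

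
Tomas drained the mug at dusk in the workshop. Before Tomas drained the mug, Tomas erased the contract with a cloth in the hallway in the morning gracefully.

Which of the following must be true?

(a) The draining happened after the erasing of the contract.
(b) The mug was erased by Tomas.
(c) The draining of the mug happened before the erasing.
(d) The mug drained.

(a), (d)

(a) Entailed — the narrative places the erasing before the draining.
(b) Not entailed — Tomas erased the contract, not the mug; the mug belongs to the draining event.
(c) Not entailed — the narrative places the erasing before the draining, not after.
(d) Entailed — 'Tomas drained the mug' is causative; it entails the inchoative 'the mug drained'.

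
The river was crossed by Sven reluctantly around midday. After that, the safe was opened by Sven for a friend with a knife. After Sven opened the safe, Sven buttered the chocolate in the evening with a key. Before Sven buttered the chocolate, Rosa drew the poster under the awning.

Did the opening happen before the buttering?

The narrative orders the opening before the buttering.

yes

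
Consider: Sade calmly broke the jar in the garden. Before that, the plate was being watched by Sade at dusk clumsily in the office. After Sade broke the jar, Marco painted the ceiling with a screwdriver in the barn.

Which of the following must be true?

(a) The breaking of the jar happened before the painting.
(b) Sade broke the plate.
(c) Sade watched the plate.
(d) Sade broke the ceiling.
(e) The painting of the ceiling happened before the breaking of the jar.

(a) Entailed — the narrative places the breaking before the painting.
(b) Not entailed — Sade broke the jar, not the plate; the plate belongs to the watching event.
(c) Entailed — 'watch' is an activity; 'was watching' entails that some watching happened, so 'watched' holds.
(d) Not entailed — Sade broke the jar, not the ceiling; the ceiling belongs to the painting event.
(e) Not entailed — the narrative places the breaking before the painting, not after.

(a), (c)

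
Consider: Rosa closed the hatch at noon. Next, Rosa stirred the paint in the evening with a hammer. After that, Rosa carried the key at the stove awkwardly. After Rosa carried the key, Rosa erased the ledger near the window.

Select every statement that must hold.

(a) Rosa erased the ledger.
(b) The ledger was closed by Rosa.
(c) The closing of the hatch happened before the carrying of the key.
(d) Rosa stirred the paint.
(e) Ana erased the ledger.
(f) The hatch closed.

(a), (c), (d), (f)

(a) Entailed — every conjunct here is already in the original erasing event.
(b) Not entailed — Rosa closed the hatch, not the ledger; the ledger belongs to the erasing event.
(c) Entailed — the narrative places the closing before the carrying.
(d) Entailed — the original entails any weakening of itself; this just drops 'in the evening', 'with a hammer'.
(e) Not entailed — the passage has Rosa erasing the ledger, not Ana.
(f) Entailed — 'Rosa closed the hatch' is causative; it entails the inchoative 'the hatch closed'.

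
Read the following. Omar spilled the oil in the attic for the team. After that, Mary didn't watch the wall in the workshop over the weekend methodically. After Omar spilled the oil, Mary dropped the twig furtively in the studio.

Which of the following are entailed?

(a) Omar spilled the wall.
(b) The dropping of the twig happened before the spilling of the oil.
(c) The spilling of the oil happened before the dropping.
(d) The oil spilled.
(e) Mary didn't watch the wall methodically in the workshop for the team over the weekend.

(a) Not entailed — Omar spilled the oil, not the wall; the wall belongs to the watching event.
(b) Not entailed — the narrative places the spilling before the dropping, not after.
(c) Entailed — the narrative places the spilling before the dropping.
(d) Entailed — 'Omar spilled the oil' is causative; it entails the inchoative 'the oil spilled'.
(e) Entailed — under negation, adding a further restriction is entailed: if no such watching event occurred, none occurred for the team either.

(c), (d), (e)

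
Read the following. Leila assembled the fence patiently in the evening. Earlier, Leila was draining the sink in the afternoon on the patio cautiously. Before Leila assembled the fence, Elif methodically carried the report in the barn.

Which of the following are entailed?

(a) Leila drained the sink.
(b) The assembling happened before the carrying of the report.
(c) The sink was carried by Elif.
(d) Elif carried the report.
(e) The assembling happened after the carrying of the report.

(a) Not entailed — 'was draining' is progressive on an accomplishment; it does not entail the completed 'drained'.
(b) Not entailed — the narrative places the carrying before the assembling, not after.
(c) Not entailed — Elif carried the report, not the sink; the sink belongs to the draining event.
(d) Entailed — every conjunct here is already in the original carrying event.
(e) Entailed — the narrative places the carrying before the assembling.

(d), (e)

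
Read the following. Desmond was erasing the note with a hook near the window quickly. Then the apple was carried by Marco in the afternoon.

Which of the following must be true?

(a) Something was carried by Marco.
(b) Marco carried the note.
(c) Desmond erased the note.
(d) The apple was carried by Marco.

(a), (d)

(a) Entailed — this follows by dropping conjuncts from the carrying event's description.
(b) Not entailed — Marco carried the apple, not the note; the note belongs to the erasing event.
(c) Not entailed — 'was erasing' is progressive on an accomplishment; it does not entail the completed 'erased'.
(d) Entailed — the original entails any weakening of itself; this just drops 'in the afternoon'.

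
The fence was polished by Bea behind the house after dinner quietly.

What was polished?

'the fence' marks the patient of the polishing event.

the fence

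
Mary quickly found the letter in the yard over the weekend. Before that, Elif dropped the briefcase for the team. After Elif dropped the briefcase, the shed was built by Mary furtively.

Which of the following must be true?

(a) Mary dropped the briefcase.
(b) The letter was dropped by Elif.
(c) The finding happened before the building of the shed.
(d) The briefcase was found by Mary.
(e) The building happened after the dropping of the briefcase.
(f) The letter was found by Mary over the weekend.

(e), (f)

(a) Not entailed — the passage has Elif dropping the briefcase, not Mary.
(b) Not entailed — Elif dropped the briefcase, not the letter; the letter belongs to the finding event.
(c) Not entailed — the narrative doesn't order the finding relative to the building.
(d) Not entailed — Mary found the letter, not the briefcase; the briefcase belongs to the dropping event.
(e) Entailed — the narrative places the dropping before the building.
(f) Entailed — this follows by dropping conjuncts from the finding event's description.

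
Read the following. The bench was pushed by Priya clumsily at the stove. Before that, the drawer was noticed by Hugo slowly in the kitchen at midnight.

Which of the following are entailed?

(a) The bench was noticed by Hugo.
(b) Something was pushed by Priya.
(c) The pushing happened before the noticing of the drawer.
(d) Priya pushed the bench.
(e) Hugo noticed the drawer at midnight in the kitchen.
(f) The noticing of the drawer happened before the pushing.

(b), (d), (e), (f)

(a) Not entailed — Hugo noticed the drawer, not the bench; the bench belongs to the pushing event.
(b) Entailed — every conjunct here is already in the original pushing event.
(c) Not entailed — the narrative places the noticing before the pushing, not after.
(d) Entailed — dropping 'clumsily', 'at the stove' leaves a sub-description the original still satisfies.
(e) Entailed — this follows by dropping conjuncts from the noticing event's description.
(f) Entailed — the narrative places the noticing before the pushing.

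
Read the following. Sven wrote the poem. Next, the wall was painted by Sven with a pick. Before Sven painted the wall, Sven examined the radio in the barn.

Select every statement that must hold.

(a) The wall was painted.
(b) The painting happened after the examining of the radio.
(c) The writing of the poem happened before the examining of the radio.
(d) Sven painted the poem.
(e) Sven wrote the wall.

(a), (b)

(a) Entailed — this follows by dropping conjuncts from the painting event's description.
(b) Entailed — the narrative places the examining before the painting.
(c) Not entailed — the narrative doesn't order the writing relative to the examining.
(d) Not entailed — Sven painted the wall, not the poem; the poem belongs to the writing event.
(e) Not entailed — Sven wrote the poem, not the wall; the wall belongs to the painting event.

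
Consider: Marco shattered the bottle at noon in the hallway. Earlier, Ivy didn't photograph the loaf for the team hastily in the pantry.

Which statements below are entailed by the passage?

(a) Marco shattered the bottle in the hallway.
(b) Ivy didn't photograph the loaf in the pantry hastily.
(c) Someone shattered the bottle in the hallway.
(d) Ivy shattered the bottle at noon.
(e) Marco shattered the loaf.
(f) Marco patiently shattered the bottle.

(a) Entailed — the original entails any weakening of itself; this just drops 'at noon'.
(b) Not entailed — dropping 'for the team' under negation is not valid — the original leaves open that Ivy photographed the loaf some other way.
(c) Entailed — this follows by dropping conjuncts from the shattering event's description.
(d) Not entailed — the passage has Marco shattering the bottle, not Ivy.
(e) Not entailed — Marco shattered the bottle, not the loaf; the loaf belongs to the photographing event.
(f) Not entailed — 'patiently' adds information not in the original event.

(a), (c)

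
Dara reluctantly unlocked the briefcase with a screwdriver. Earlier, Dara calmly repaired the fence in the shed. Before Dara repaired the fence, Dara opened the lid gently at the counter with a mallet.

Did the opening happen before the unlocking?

The narrative orders the opening before the unlocking.

yes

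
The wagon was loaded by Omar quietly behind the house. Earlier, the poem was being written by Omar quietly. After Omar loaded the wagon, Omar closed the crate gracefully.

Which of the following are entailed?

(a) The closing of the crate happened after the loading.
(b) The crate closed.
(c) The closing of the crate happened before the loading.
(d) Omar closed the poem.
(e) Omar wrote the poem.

(a), (b)

(a) Entailed — the narrative places the loading before the closing.
(b) Entailed — 'Omar closed the crate' is causative; it entails the inchoative 'the crate closed'.
(c) Not entailed — the narrative places the loading before the closing, not after.
(d) Not entailed — Omar closed the crate, not the poem; the poem belongs to the writing event.
(e) Not entailed — 'was writing' is progressive on an accomplishment; it does not entail the completed 'wrote'.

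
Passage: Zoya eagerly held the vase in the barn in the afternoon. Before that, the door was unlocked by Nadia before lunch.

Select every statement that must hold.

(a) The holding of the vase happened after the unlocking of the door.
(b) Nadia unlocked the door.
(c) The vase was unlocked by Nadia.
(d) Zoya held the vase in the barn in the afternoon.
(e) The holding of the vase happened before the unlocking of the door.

(a), (b), (d)

(a) Entailed — the narrative places the unlocking before the holding.
(b) Entailed — this follows by dropping conjuncts from the unlocking event's description.
(c) Not entailed — Nadia unlocked the door, not the vase; the vase belongs to the holding event.
(d) Entailed — every conjunct here is already in the original holding event.
(e) Not entailed — the narrative places the unlocking before the holding, not after.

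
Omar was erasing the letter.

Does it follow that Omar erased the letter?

'was erasing' is progressive; for an accomplishment like 'erase the letter', it doesn't entail completion.

no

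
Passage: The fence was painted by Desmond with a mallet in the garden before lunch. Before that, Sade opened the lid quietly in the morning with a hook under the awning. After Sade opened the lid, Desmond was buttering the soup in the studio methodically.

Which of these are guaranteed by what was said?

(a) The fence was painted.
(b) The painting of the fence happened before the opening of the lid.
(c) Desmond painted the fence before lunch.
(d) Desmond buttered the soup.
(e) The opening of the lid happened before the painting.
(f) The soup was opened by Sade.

(a), (c), (e)

(a) Entailed — every conjunct here is already in the original painting event.
(b) Not entailed — the narrative places the opening before the painting, not after.
(c) Entailed — every conjunct here is already in the original painting event.
(d) Not entailed — 'was buttering' is progressive on an accomplishment; it does not entail the completed 'buttered'.
(e) Entailed — the narrative places the opening before the painting.
(f) Not entailed — Sade opened the lid, not the soup; the soup belongs to the buttering event.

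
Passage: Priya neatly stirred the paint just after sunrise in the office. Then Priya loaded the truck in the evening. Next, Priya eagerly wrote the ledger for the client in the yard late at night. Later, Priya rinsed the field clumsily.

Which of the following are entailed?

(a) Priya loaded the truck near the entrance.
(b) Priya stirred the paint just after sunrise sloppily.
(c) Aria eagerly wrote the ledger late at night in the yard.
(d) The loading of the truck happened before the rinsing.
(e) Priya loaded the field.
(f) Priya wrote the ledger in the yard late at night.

(a) Not entailed — 'near the entrance' adds information not in the original event.
(b) Not entailed — 'sloppily' adds a manner not in (and inconsistent with) the original.
(c) Not entailed — the passage has Priya writing the ledger, not Aria.
(d) Entailed — the narrative places the loading before the rinsing.
(e) Not entailed — Priya loaded the truck, not the field; the field belongs to the rinsing event.
(f) Entailed — dropping 'for the client', 'eagerly' leaves a sub-description the original still satisfies.

(d), (f)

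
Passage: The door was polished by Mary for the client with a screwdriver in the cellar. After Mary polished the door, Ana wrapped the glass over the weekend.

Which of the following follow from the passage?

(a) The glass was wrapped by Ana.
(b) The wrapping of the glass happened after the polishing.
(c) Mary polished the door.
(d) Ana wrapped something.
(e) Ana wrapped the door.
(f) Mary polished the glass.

(a) Entailed — dropping 'over the weekend' leaves a sub-description the original still satisfies.
(b) Entailed — the narrative places the polishing before the wrapping.
(c) Entailed — every conjunct here is already in the original polishing event.
(d) Entailed — every conjunct here is already in the original wrapping event.
(e) Not entailed — Ana wrapped the glass, not the door; the door belongs to the polishing event.
(f) Not entailed — Mary polished the door, not the glass; the glass belongs to the wrapping event.

(a), (b), (c), (d)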